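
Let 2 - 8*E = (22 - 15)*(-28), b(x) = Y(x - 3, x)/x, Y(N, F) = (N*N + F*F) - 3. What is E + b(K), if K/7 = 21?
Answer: 61307/196 ≈ 312.79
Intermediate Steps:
K = 147 (K = 7*21 = 147)
Y(N, F) = -3 + F**2 + N**2 (Y(N, F) = (N**2 + F**2) - 3 = (F**2 + N**2) - 3 = -3 + F**2 + N**2)
b(x) = (-3 + x**2 + (-3 + x)**2)/x (b(x) = (-3 + x**2 + (x - 3)**2)/x = (-3 + x**2 + (-3 + x)**2)/x)
E = 99/4 (E = 1/4 - (22 - 15)*(-28)/8 = 1/4 - 7*(-28)/8 = 1/4 - 1/8*(-196) = 1/4 + 49/2 = 99/4 ≈ 24.750)
E + b(K) = 99/4 + (-3 + 147**2 + (-3 + 147)**2)/147 = 99/4 + (-3 + 21609 + 144**2)/147 = 99/4 + (-3 + 21609 + 20736)/147 = 99/4 + (1/147)*42342 = 99/4 + 14114/49 = 61307/196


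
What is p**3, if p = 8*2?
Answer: 4096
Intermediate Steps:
p = 16
p**3 = 16**3 = 4096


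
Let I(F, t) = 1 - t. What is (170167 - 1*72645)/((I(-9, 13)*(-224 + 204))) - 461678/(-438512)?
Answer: 167481914/411105 ≈ 407.39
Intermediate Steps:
(170167 - 1*72645)/((I(-9, 13)*(-224 + 204))) - 461678/(-438512) = (170167 - 1*72645)/(((1 - 1*13)*(-224 + 204))) - 461678/(-438512) = (170167 - 72645)/(((1 - 13)*(-20))) - 461678*(-1/438512) = 97522/((-12*(-20))) + 230839/219256 = 97522/240 + 230839/219256 = 97522*(1/240) + 230839/219256 = 48761/120 + 230839/219256 = 167481914/411105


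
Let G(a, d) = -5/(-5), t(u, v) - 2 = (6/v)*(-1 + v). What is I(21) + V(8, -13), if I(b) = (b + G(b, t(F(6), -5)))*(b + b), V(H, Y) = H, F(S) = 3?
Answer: 932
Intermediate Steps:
t(u, v) = 2 + 6*(-1 + v)/v (t(u, v) = 2 + (6/v)*(-1 + v) = 2 + 6*(-1 + v)/v)
G(a, d) = 1 (G(a, d) = -5*(-⅕) = 1)
I(b) = 2*b*(1 + b) (I(b) = (b + 1)*(b + b) = (1 + b)*(2*b) = 2*b*(1 + b))
I(21) + V(8, -13) = 2*21*(1 + 21) + 8 = 2*21*22 + 8 = 924 + 8 = 932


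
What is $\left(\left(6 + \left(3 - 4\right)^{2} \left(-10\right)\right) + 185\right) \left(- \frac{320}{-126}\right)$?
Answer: $\frac{28960}{63} \approx 459.68$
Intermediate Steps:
$\left(\left(6 + \left(3 - 4\right)^{2} \left(-10\right)\right) + 185\right) \left(- \frac{320}{-126}\right) = \left(\left(6 + \left(-1\right)^{2} \left(-10\right)\right) + 185\right) \left(\left(-320\right) \left(- \frac{1}{126}\right)\right) = \left(\left(6 + 1 \left(-10\right)\right) + 185\right) \frac{160}{63} = \left(\left(6 - 10\right) + 185\right) \frac{160}{63} = \left(-4 + 185\right) \frac{160}{63} = 181 \cdot \frac{160}{63} = \frac{28960}{63}$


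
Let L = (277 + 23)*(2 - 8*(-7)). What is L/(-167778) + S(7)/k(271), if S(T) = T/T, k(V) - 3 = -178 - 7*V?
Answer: -6036763/57939336 ≈ -0.10419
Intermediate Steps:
k(V) = -175 - 7*V (k(V) = 3 + (-178 - 7*V) = -175 - 7*V)
S(T) = 1
L = 17400 (L = 300*(2 + 56) = 300*58 = 17400)
L/(-167778) + S(7)/k(271) = 17400/(-167778) + 1/(-175 - 7*271) = 17400*(-1/167778) + 1/(-175 - 1897) = -2900/27963 + 1/(-2072) = -2900/27963 + 1*(-1/2072) = -2900/27963 - 1/2072 = -6036763/57939336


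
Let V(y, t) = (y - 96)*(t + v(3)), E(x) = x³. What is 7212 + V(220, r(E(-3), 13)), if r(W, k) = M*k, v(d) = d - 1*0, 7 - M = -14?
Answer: 41436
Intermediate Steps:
M = 21 (M = 7 - 1*(-14) = 7 + 14 = 21)
v(d) = d (v(d) = d + 0 = d)
r(W, k) = 21*k
V(y, t) = (-96 + y)*(3 + t) (V(y, t) = (y - 96)*(t + 3) = (-96 + y)*(3 + t))
7212 + V(220, r(E(-3), 13)) = 7212 + (-288 - 2016*13 + 3*220 + (21*13)*220) = 7212 + (-288 - 96*273 + 660 + 273*220) = 7212 + (-288 - 26208 + 660 + 60060) = 7212 + 34224 = 41436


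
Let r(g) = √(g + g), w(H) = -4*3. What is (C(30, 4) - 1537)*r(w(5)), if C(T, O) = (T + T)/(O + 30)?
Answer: -52198*I*√6/17 ≈ -7521.1*I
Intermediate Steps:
w(H) = -12
r(g) = √2*√g (r(g) = √(2*g) = √2*√g)
C(T, O) = 2*T/(30 + O) (C(T, O) = (2*T)/(30 + O) = 2*T/(30 + O))
(C(30, 4) - 1537)*r(w(5)) = (2*30/(30 + 4) - 1537)*(√2*√(-12)) = (2*30/34 - 1537)*(√2*(2*I*√3)) = (2*30*(1/34) - 1537)*(2*I*√6) = (30/17 - 1537)*(2*I*√6) = -52198*I*√6/17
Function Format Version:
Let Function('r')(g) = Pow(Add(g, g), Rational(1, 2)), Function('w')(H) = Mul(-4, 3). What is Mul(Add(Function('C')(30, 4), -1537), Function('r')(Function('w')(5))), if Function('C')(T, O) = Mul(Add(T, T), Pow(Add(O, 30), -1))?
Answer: Mul(Rational(-52198, 17), I, Pow(6, Rational(1, 2))) ≈ Mul(-7521.1, I)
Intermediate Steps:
Function('w')(H) = -12
Function('r')(g) = Mul(Pow(2, Rational(1, 2)), Pow(g, Rational(1, 2))) (Function('r')(g) = Pow(Mul(2, g), Rational(1, 2)) = Mul(Pow(2, Rational(1, 2)), Pow(g, Rational(1, 2))))
Function('C')(T, O) = Mul(2, T, Pow(Add(30, O), -1)) (Function('C')(T, O) = Mul(Mul(2, T), Pow(Add(30, O), -1)) = Mul(2, T, Pow(Add(30, O), -1)))
Mul(Add(Function('C')(30, 4), -1537), Function('r')(Function('w')(5))) = Mul(Add(Mul(2, 30, Pow(Add(30, 4), -1)), -1537), Mul(Pow(2, Rational(1, 2)), Pow(-12, Rational(1, 2)))) = Mul(Add(Mul(2, 30, Pow(34, -1)), -1537), Mul(Pow(2, Rational(1, 2)), Mul(2, I, Pow(3, Rational(1, 2))))) = Mul(Add(Mul(2, 30, Rational(1, 34)), -1537), Mul(2, I, Pow(6, Rational(1, 2)))) = Mul(Add(Rational(30, 17), -1537), Mul(2, I, Pow(6, Rational(1, 2)))) = Mul(Rational(-26099, 17), Mul(2, I, Pow(6, Rational(1, 2)))) = Mul(Rational(-52198, 17), I, Pow(6, Rational(1, 2)))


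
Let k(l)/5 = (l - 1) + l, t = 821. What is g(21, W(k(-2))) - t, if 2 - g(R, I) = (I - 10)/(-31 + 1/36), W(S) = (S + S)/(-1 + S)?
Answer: -2375037/2899 ≈ -819.26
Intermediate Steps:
k(l) = -5 + 10*l (k(l) = 5*((l - 1) + l) = 5*((-1 + l) + l) = 5*(-1 + 2*l) = -5 + 10*l)
W(S) = 2*S/(-1 + S) (W(S) = (2*S)/(-1 + S) = 2*S/(-1 + S))
g(R, I) = 374/223 + 36*I/1115 (g(R, I) = 2 - (I - 10)/(-31 + 1/36) = 2 - (-10 + I)/(-31 + 1/36) = 2 - (-10 + I)/(-1115/36) = 2 - (-10 + I)*(-36)/1115 = 2 - (72/223 - 36*I/1115) = 2 + (-72/223 + 36*I/1115) = 374/223 + 36*I/1115)
g(21, W(k(-2))) - t = (374/223 + 36*(2*(-5 + 10*(-2))/(-1 + (-5 + 10*(-2))))/1115) - 1*821 = (374/223 + 36*(2*(-5 - 20)/(-1 + (-5 - 20)))/1115) - 821 = (374/223 + 36*(2*(-25)/(-1 - 25))/1115) - 821 = (374/223 + 36*(2*(-25)/(-26))/1115) - 821 = (374/223 + 36*(2*(-25)*(-1/26))/1115) - 821 = (374/223 + (36/1115)*(25/13)) - 821 = (374/223 + 180/2899) - 821 = 5042/2899 - 821 = -2375037/2899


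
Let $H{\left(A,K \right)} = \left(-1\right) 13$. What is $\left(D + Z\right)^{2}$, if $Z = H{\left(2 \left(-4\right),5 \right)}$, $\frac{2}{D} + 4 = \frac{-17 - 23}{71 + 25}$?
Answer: $\frac{508369}{2809} \approx 180.98$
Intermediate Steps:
$D = - \frac{24}{53}$ ($D = \frac{2}{-4 + \frac{-17 - 23}{71 + 25}} = \frac{2}{-4 - \frac{40}{96}} = \frac{2}{-4 - \frac{5}{12}} = \frac{2}{- \frac{53}{12}} = 2 \left(- \frac{12}{53}\right) = - \frac{24}{53} \approx -0.45283$)
$H{\left(A,K \right)} = -13$
$Z = -13$
$\left(D + Z\right)^{2} = \left(- \frac{24}{53} - 13\right)^{2} = \left(- \frac{713}{53}\right)^{2} = \frac{508369}{2809}$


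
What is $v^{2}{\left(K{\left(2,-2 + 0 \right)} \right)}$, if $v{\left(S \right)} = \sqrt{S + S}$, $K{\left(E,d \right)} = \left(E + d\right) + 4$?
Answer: $8$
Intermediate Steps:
$K{\left(E,d \right)} = 4 + E + d$
$v{\left(S \right)} = \sqrt{2} \sqrt{S}$ ($v{\left(S \right)} = \sqrt{2 S} = \sqrt{2} \sqrt{S}$)
$v^{2}{\left(K{\left(2,-2 + 0 \right)} \right)} = \left(\sqrt{2} \sqrt{4 + 2 + \left(-2 + 0\right)}\right)^{2} = \left(\sqrt{2} \sqrt{4 + 2 - 2}\right)^{2} = \left(\sqrt{2} \sqrt{4}\right)^{2} = \left(\sqrt{2} \cdot 2\right)^{2} = \left(2 \sqrt{2}\right)^{2} = 8$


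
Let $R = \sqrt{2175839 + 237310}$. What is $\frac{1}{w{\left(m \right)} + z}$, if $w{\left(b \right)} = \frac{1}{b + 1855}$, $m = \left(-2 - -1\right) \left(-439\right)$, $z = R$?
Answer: $- \frac{2294}{12699042170963} + \frac{5262436 \sqrt{2413149}}{12699042170963} \approx 0.00064374$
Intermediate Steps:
$R = \sqrt{2413149} \approx 1553.4$
$z = \sqrt{2413149} \approx 1553.4$
$m = 439$ ($m = \left(-2 + 1\right) \left(-439\right) = \left(-1\right) \left(-439\right) = 439$)
$w{\left(b \right)} = \frac{1}{1855 + b}$
$\frac{1}{w{\left(m \right)} + z} = \frac{1}{\frac{1}{1855 + 439} + \sqrt{2413149}} = \frac{1}{\frac{1}{2294} + \sqrt{2413149}}$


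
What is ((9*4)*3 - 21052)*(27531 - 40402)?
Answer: 269570224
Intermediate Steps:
((9*4)*3 - 21052)*(27531 - 40402) = (36*3 - 21052)*(-12871) = (108 - 21052)*(-12871) = -20944*(-12871) = 269570224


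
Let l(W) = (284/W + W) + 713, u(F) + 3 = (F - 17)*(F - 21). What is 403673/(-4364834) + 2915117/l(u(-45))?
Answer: 13005129238882979/21426601277527 ≈ 606.96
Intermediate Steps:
u(F) = -3 + (-21 + F)*(-17 + F) (u(F) = -3 + (F - 17)*(F - 21) = -3 + (-17 + F)*(-21 + F) = -3 + (-21 + F)*(-17 + F))
l(W) = 713 + W + 284/W (l(W) = (W + 284/W) + 713 = 713 + W + 284/W)
403673/(-4364834) + 2915117/l(u(-45)) = 403673/(-4364834) + 2915117/(713 + (354 + (-45)² - 38*(-45)) + 284/(354 + (-45)² - 38*(-45))) = 403673*(-1/4364834) + 2915117/(713 + (354 + 2025 + 1710) + 284/(354 + 2025 + 1710)) = -403673/4364834 + 2915117/(713 + 4089 + 284/4089) = -403673/4364834 + 2915117/(19635662/4089) = -403673/4364834 + 2915117*(4089/19635662) = -403673/4364834 + 11919913413/19635662 = 13005129238882979/21426601277527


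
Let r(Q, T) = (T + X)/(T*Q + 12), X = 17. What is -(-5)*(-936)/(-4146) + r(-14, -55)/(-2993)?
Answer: 912818269/808651733 ≈ 1.1288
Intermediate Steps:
r(Q, T) = (17 + T)/(12 + Q*T) (r(Q, T) = (T + 17)/(T*Q + 12) = (17 + T)/(Q*T + 12) = (17 + T)/(12 + Q*T))
-(-5)*(-936)/(-4146) + r(-14, -55)/(-2993) = -(-5)*(-936)/(-4146) + ((17 - 55)/(12 - 14*(-55)))/(-2993) = -1*4680*(-1/4146) + (-38/(12 + 770))*(-1/2993) = -4680*(-1/4146) + (-38/782)*(-1/2993) = 780/691 + ((1/782)*(-38))*(-1/2993) = 780/691 - 19/391*(-1/2993) = 780/691 + 19/1170263 = 912818269/808651733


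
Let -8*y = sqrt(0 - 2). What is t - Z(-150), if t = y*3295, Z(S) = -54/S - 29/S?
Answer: -83/150 - 3295*I*sqrt(2)/8 ≈ -0.55333 - 582.48*I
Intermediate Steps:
Z(S) = -83/S
y = -I*sqrt(2)/8 (y = -sqrt(0 - 2)/8 = -I*sqrt(2)/8 ≈ -0.17678*I)
t = -3295*I*sqrt(2)/8 (t = -I*sqrt(2)/8*3295 = -3295*I*sqrt(2)/8 ≈ -582.48*I)
t - Z(-150) = -3295*I*sqrt(2)/8 - (-83)/(-150) = -3295*I*sqrt(2)/8 - (-83)*(-1)/150 = -3295*I*sqrt(2)/8 - 1*83/150 = -3295*I*sqrt(2)/8 - 83/150 = -83/150 - 3295*I*sqrt(2)/8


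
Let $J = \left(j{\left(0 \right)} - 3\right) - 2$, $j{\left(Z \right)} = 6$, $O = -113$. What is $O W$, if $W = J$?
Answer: $-113$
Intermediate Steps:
$J = 1$ ($J = \left(6 - 3\right) - 2 = 3 - 2 = 1$)
$W = 1$
$O W = \left(-113\right) 1 = -113$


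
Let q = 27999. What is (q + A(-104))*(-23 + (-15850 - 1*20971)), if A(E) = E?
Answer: -1027763380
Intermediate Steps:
(q + A(-104))*(-23 + (-15850 - 1*20971)) = (27999 - 104)*(-23 + (-15850 - 1*20971)) = 27895*(-23 + (-15850 - 20971)) = 27895*(-23 - 36821) = 27895*(-36844) = -1027763380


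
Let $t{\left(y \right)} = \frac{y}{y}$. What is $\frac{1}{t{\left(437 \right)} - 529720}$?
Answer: $- \frac{1}{529719} \approx -1.8878 \cdot 10^{-6}$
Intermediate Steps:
$t{\left(y \right)} = 1$
$\frac{1}{t{\left(437 \right)} - 529720} = \frac{1}{1 - 529720} = \frac{1}{-529719} = - \frac{1}{529719}$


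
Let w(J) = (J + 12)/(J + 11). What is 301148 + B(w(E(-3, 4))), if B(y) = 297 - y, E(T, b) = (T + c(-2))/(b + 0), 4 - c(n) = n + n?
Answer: 14770752/49 ≈ 3.0144e+5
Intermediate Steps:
c(n) = 4 - 2*n (c(n) = 4 - (n + n) = 4 - 2*n)
E(T, b) = (8 + T)/b (E(T, b) = (T + (4 - 2*(-2)))/(b + 0) = (T + (4 + 4))/b = (T + 8)/b = (8 + T)/b)
w(J) = (12 + J)/(11 + J)
301148 + B(w(E(-3, 4))) = 301148 + (297 - (12 + (8 - 3)/4)/(11 + (8 - 3)/4)) = 301148 + (297 - (12 + (1/4)*5)/(11 + (1/4)*5)) = 301148 + (297 - (12 + 5/4)/(11 + 5/4)) = 301148 + (297 - 53/(49/4*4)) = 301148 + (297 - 4*53/(49*4)) = 301148 + (297 - 1*53/49) = 301148 + (297 - 53/49) = 301148 + 14500/49 = 14770752/49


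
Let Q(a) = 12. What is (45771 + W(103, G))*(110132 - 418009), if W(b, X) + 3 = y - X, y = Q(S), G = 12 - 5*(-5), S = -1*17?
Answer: -14083217611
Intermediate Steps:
S = -17
G = 37 (G = 12 + 25 = 37)
y = 12
W(b, X) = 9 - X (W(b, X) = -3 + (12 - X) = 9 - X)
(45771 + W(103, G))*(110132 - 418009) = (45771 + (9 - 1*37))*(110132 - 418009) = (45771 + (9 - 37))*(-307877) = (45771 - 28)*(-307877) = 45743*(-307877) = -14083217611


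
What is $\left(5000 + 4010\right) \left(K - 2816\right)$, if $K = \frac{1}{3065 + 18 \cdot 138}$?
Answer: $- \frac{140790106830}{5549} \approx -2.5372 \cdot 10^{7}$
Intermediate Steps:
$K = \frac{1}{5549}$ ($K = \frac{1}{3065 + 2484} = \frac{1}{5549} \approx 0.00018021$)
$\left(5000 + 4010\right) \left(K - 2816\right) = \left(5000 + 4010\right) \left(\frac{1}{5549} - 2816\right) = 9010 \left(- \frac{15625983}{5549}\right) = - \frac{140790106830}{5549}$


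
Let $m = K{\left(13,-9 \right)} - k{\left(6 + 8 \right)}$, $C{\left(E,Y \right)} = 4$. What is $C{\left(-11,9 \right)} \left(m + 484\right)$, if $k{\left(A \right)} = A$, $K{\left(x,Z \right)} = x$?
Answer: $1932$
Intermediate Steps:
$m = -1$ ($m = 13 - \left(6 + 8\right) = 13 - 14 = -1$)
$C{\left(-11,9 \right)} \left(m + 484\right) = 4 \left(-1 + 484\right) = 4 \cdot 483 = 1932$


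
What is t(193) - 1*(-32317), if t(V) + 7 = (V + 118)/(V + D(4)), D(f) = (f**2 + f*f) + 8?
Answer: 7528541/233 ≈ 32311.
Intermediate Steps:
D(f) = 8 + 2*f**2 (D(f) = (f**2 + f**2) + 8 = 2*f**2 + 8 = 8 + 2*f**2)
t(V) = -7 + (118 + V)/(40 + V) (t(V) = -7 + (V + 118)/(V + (8 + 2*4**2)) = -7 + (118 + V)/(V + (8 + 2*16)) = -7 + (118 + V)/(V + (8 + 32)) = -7 + (118 + V)/(V + 40) = -7 + (118 + V)/(40 + V))
t(193) - 1*(-32317) = 6*(-27 - 1*193)/(40 + 193) - 1*(-32317) = 6*(-27 - 193)/233 + 32317 = 6*(1/233)*(-220) + 32317 = -1320/233 + 32317 = 7528541/233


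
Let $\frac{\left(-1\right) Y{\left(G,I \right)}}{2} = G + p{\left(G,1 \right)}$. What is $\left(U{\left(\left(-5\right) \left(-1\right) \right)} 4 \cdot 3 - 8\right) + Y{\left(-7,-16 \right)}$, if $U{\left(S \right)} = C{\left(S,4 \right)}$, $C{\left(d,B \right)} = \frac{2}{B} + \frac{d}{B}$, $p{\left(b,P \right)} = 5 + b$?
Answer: $31$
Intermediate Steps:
$Y{\left(G,I \right)} = -10 - 4 G$ ($Y{\left(G,I \right)} = - 2 \left(G + \left(5 + G\right)\right) = - 2 \left(5 + 2 G\right) = -10 - 4 G$)
$U{\left(S \right)} = \frac{1}{2} + \frac{S}{4}$ ($U{\left(S \right)} = \frac{2 + S}{4} = \frac{1}{2} + \frac{S}{4}$)
$\left(U{\left(\left(-5\right) \left(-1\right) \right)} 4 \cdot 3 - 8\right) + Y{\left(-7,-16 \right)} = \left(\left(\frac{1}{2} + \frac{\left(-5\right) \left(-1\right)}{4}\right) 4 \cdot 3 - 8\right) - -18 = \left(\left(\frac{1}{2} + \frac{1}{4} \cdot 5\right) 12 - 8\right) + \left(-10 + 28\right) = \left(\left(\frac{1}{2} + \frac{5}{4}\right) 12 - 8\right) + 18 = \left(\frac{7}{4} \cdot 12 - 8\right) + 18 = \left(21 - 8\right) + 18 = 13 + 18 = 31$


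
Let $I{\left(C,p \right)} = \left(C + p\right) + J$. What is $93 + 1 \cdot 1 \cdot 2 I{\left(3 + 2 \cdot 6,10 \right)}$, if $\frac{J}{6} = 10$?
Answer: $263$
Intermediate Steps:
$J = 60$ ($J = 6 \cdot 10 = 60$)
$I{\left(C,p \right)} = 60 + C + p$ ($I{\left(C,p \right)} = \left(C + p\right) + 60 = 60 + C + p$)
$93 + 1 \cdot 1 \cdot 2 I{\left(3 + 2 \cdot 6,10 \right)} = 93 + 1 \cdot 1 \cdot 2 \left(60 + \left(3 + 2 \cdot 6\right) + 10\right) = 93 + 1 \cdot 2 \left(60 + \left(3 + 12\right) + 10\right) = 93 + 2 \left(60 + 15 + 10\right) = 93 + 2 \cdot 85 = 93 + 170 = 263$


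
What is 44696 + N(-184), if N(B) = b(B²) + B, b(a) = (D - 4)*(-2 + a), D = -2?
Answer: -158612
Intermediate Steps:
b(a) = 12 - 6*a (b(a) = (-2 - 4)*(-2 + a) = -6*(-2 + a) = 12 - 6*a)
N(B) = 12 + B - 6*B² (N(B) = (12 - 6*B²) + B = 12 + B - 6*B²)
44696 + N(-184) = 44696 + (12 - 184 - 6*(-184)²) = 44696 + (12 - 184 - 6*33856) = 44696 + (12 - 184 - 203136) = 44696 - 203308 = -158612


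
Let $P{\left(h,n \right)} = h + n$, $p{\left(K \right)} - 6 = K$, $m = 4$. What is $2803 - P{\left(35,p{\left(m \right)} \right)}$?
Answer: $2758$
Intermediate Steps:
$p{\left(K \right)} = 6 + K$
$2803 - P{\left(35,p{\left(m \right)} \right)} = 2803 - \left(35 + \left(6 + 4\right)\right) = 2803 - \left(35 + 10\right) = 2803 - 45 = 2758$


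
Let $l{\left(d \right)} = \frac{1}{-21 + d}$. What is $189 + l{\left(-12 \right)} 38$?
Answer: $\frac{6199}{33} \approx 187.85$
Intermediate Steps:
$189 + l{\left(-12 \right)} 38 = 189 + \frac{1}{-21 - 12} \cdot 38 = 189 + \frac{1}{-33} \cdot 38 = 189 - \frac{38}{33} = \frac{6199}{33}$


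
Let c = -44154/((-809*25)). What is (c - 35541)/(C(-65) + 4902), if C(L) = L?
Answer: -718772571/97828325 ≈ -7.3473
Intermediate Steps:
c = 44154/20225 (c = -44154/(-20225) = -44154*(-1/20225) = 44154/20225 ≈ 2.1831)
(c - 35541)/(C(-65) + 4902) = (44154/20225 - 35541)/(-65 + 4902) = -718772571/20225/4837 = -718772571/20225*1/4837 = -718772571/97828325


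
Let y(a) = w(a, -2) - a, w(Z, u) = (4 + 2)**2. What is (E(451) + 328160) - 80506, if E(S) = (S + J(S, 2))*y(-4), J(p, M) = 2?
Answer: 265774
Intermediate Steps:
w(Z, u) = 36 (w(Z, u) = 6**2 = 36)
y(a) = 36 - a
E(S) = 80 + 40*S (E(S) = (S + 2)*(36 - 1*(-4)) = (2 + S)*(36 + 4) = (2 + S)*40 = 80 + 40*S)
(E(451) + 328160) - 80506 = ((80 + 40*451) + 328160) - 80506 = ((80 + 18040) + 328160) - 80506 = (18120 + 328160) - 80506 = 346280 - 80506 = 265774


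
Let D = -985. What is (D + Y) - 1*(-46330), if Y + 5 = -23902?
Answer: 21438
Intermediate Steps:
Y = -23907 (Y = -5 - 23902 = -23907)
(D + Y) - 1*(-46330) = (-985 - 23907) - 1*(-46330) = -24892 + 46330 = 21438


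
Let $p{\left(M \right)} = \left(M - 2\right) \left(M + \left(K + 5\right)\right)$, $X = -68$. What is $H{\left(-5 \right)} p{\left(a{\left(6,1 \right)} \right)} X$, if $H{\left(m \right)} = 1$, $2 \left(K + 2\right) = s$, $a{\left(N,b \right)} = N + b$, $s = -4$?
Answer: $-2720$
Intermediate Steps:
$K = -4$ ($K = -2 + \frac{1}{2} \left(-4\right) = -2 - 2 = -4$)
$p{\left(M \right)} = \left(1 + M\right) \left(-2 + M\right)$ ($p{\left(M \right)} = \left(M - 2\right) \left(M + \left(-4 + 5\right)\right) = \left(-2 + M\right) \left(M + 1\right) = \left(-2 + M\right) \left(1 + M\right) = \left(1 + M\right) \left(-2 + M\right)$)
$H{\left(-5 \right)} p{\left(a{\left(6,1 \right)} \right)} X = 1 \left(-2 + \left(6 + 1\right)^{2} - \left(6 + 1\right)\right) \left(-68\right) = 1 \left(-2 + 7^{2} - 7\right) \left(-68\right) = 1 \left(-2 + 49 - 7\right) \left(-68\right) = 1 \cdot 40 \left(-68\right) = 40 \left(-68\right) = -2720$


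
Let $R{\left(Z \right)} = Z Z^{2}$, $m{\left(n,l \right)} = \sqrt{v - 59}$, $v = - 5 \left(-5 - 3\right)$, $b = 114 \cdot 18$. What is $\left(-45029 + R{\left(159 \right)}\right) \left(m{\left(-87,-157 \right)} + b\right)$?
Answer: $8155981800 + 3974650 i \sqrt{19} \approx 8.156 \cdot 10^{9} + 1.7325 \cdot 10^{7} i$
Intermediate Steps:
$b = 2052$
$v = 40$ ($v = \left(-5\right) \left(-8\right) = 40$)
$m{\left(n,l \right)} = i \sqrt{19}$ ($m{\left(n,l \right)} = \sqrt{40 - 59} = \sqrt{-19} = i \sqrt{19}$)
$R{\left(Z \right)} = Z^{3}$
$\left(-45029 + R{\left(159 \right)}\right) \left(m{\left(-87,-157 \right)} + b\right) = \left(-45029 + 159^{3}\right) \left(i \sqrt{19} + 2052\right) = \left(-45029 + 4019679\right) \left(2052 + i \sqrt{19}\right) = 3974650 \left(2052 + i \sqrt{19}\right) = 8155981800 + 3974650 i \sqrt{19}$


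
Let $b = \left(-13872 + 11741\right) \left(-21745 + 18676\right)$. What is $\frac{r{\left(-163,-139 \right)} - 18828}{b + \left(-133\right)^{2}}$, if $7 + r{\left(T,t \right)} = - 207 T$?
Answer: $\frac{7453}{3278864} \approx 0.002273$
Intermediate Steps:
$r{\left(T,t \right)} = -7 - 207 T$
$b = 6540039$ ($b = \left(-2131\right) \left(-3069\right) = 6540039$)
$\frac{r{\left(-163,-139 \right)} - 18828}{b + \left(-133\right)^{2}} = \frac{\left(-7 - -33741\right) - 18828}{6540039 + \left(-133\right)^{2}} = \frac{\left(-7 + 33741\right) - 18828}{6540039 + 17689} = \frac{33734 - 18828}{6557728} = 14906 \cdot \frac{1}{6557728} = \frac{7453}{3278864}$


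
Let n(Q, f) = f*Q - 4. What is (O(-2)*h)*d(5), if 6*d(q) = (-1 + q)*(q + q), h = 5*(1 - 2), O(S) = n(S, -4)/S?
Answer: 200/3 ≈ 66.667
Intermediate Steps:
n(Q, f) = -4 + Q*f (n(Q, f) = Q*f - 4 = -4 + Q*f)
O(S) = (-4 - 4*S)/S (O(S) = (-4 + S*(-4))/S = (-4 - 4*S)/S)
h = -5 (h = 5*(-1) = -5)
d(q) = q*(-1 + q)/3 (d(q) = ((-1 + q)*(q + q))/6 = ((-1 + q)*(2*q))/6 = (2*q*(-1 + q))/6 = q*(-1 + q)/3)
(O(-2)*h)*d(5) = ((-4 - 4/(-2))*(-5))*((1/3)*5*(-1 + 5)) = ((-4 - 4*(-1/2))*(-5))*((1/3)*5*4) = ((-4 + 2)*(-5))*(20/3) = -2*(-5)*(20/3) = 10*(20/3) = 200/3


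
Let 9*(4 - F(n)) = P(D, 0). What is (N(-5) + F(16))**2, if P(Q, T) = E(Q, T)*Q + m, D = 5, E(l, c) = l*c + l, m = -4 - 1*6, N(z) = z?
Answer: 64/9 ≈ 7.1111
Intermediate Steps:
m = -10 (m = -4 - 6 = -10)
E(l, c) = l + c*l (E(l, c) = c*l + l = l + c*l)
P(Q, T) = -10 + Q**2*(1 + T) (P(Q, T) = (Q*(1 + T))*Q - 10 = Q**2*(1 + T) - 10 = -10 + Q**2*(1 + T))
F(n) = 7/3 (F(n) = 4 - (-10 + 5**2*(1 + 0))/9 = 4 - (-10 + 25*1)/9 = 4 - (-10 + 25)/9 = 4 - 1/9*15 = 4 - 5/3 = 7/3)
(N(-5) + F(16))**2 = (-5 + 7/3)**2 = (-8/3)**2 = 64/9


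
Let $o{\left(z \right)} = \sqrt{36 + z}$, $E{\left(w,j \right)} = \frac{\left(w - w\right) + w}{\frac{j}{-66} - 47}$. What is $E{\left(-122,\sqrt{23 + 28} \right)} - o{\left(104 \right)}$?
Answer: $\frac{8325768}{3207451} - 2 \sqrt{35} - \frac{2684 \sqrt{51}}{3207451} \approx -9.2424$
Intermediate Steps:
$E{\left(w,j \right)} = \frac{w}{-47 - \frac{j}{66}}$ ($E{\left(w,j \right)} = \frac{0 + w}{j \left(- \frac{1}{66}\right) - 47} = \frac{w}{- \frac{j}{66} - 47} = \frac{w}{-47 - \frac{j}{66}}$)
$E{\left(-122,\sqrt{23 + 28} \right)} - o{\left(104 \right)} = \left(-66\right) \left(-122\right) \frac{1}{3102 + \sqrt{23 + 28}} - \sqrt{36 + 104} = \left(-66\right) \left(-122\right) \frac{1}{3102 + \sqrt{51}} - \sqrt{140} = \frac{8052}{3102 + \sqrt{51}} - 2 \sqrt{35} = - 2 \sqrt{35} + \frac{8052}{3102 + \sqrt{51}}$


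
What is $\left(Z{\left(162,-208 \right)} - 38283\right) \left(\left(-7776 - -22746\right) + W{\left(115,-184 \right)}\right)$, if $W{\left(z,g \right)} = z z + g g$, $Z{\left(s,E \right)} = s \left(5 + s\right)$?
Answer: $-696770679$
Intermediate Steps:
$W{\left(z,g \right)} = g^{2} + z^{2}$ ($W{\left(z,g \right)} = z^{2} + g^{2} = g^{2} + z^{2}$)
$\left(Z{\left(162,-208 \right)} - 38283\right) \left(\left(-7776 - -22746\right) + W{\left(115,-184 \right)}\right) = \left(162 \left(5 + 162\right) - 38283\right) \left(\left(-7776 - -22746\right) + \left(\left(-184\right)^{2} + 115^{2}\right)\right) = \left(162 \cdot 167 - 38283\right) \left(\left(-7776 + 22746\right) + \left(33856 + 13225\right)\right) = \left(27054 - 38283\right) \left(14970 + 47081\right) = \left(-11229\right) 62051 = -696770679$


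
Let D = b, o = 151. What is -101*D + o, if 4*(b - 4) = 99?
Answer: -11011/4 ≈ -2752.8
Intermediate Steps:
b = 115/4 (b = 4 + (1/4)*99 = 4 + 99/4 = 115/4 ≈ 28.750)
D = 115/4 ≈ 28.750
-101*D + o = -101*115/4 + 151 = -11615/4 + 151 = -11011/4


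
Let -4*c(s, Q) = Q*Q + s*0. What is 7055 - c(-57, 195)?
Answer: 66245/4 ≈ 16561.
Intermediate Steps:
c(s, Q) = -Q²/4 (c(s, Q) = -(Q*Q + s*0)/4 = -(Q² + 0)/4 = -Q²/4)
7055 - c(-57, 195) = 7055 - (-1)*195²/4 = 7055 - (-1)*38025/4 = 7055 - 1*(-38025/4) = 7055 + 38025/4 = 66245/4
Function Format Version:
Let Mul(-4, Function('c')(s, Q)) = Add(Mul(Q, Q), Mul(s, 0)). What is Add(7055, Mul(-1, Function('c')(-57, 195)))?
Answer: Rational(66245, 4) ≈ 16561.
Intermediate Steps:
Function('c')(s, Q) = Mul(Rational(-1, 4), Pow(Q, 2)) (Function('c')(s, Q) = Mul(Rational(-1, 4), Add(Mul(Q, Q), Mul(s, 0))) = Mul(Rational(-1, 4), Add(Pow(Q, 2), 0)) = Mul(Rational(-1, 4), Pow(Q, 2)))
Add(7055, Mul(-1, Function('c')(-57, 195))) = Add(7055, Mul(-1, Mul(Rational(-1, 4), Pow(195, 2)))) = Add(7055, Mul(-1, Mul(Rational(-1, 4), 38025))) = Add(7055, Mul(-1, Rational(-38025, 4))) = Add(7055, Rational(38025, 4)) = Rational(66245, 4)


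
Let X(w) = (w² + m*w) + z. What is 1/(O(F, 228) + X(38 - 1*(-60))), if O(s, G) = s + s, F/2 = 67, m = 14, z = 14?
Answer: 1/11258 ≈ 8.8826e-5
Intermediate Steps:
F = 134 (F = 2*67 = 134)
X(w) = 14 + w² + 14*w (X(w) = (w² + 14*w) + 14 = 14 + w² + 14*w)
O(s, G) = 2*s
1/(O(F, 228) + X(38 - 1*(-60))) = 1/(2*134 + (14 + (38 - 1*(-60))² + 14*(38 - 1*(-60)))) = 1/(268 + (14 + (38 + 60)² + 14*(38 + 60))) = 1/(268 + (14 + 98² + 14*98)) = 1/(268 + (14 + 9604 + 1372)) = 1/(268 + 10990) = 1/11258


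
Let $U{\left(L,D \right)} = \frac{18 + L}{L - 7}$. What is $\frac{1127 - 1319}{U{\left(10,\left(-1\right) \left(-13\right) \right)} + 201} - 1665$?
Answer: $- \frac{1051191}{631} \approx -1665.9$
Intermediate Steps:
$U{\left(L,D \right)} = \frac{18 + L}{-7 + L}$
$\frac{1127 - 1319}{U{\left(10,\left(-1\right) \left(-13\right) \right)} + 201} - 1665 = \frac{1127 - 1319}{\frac{18 + 10}{-7 + 10} + 201} - 1665 = - \frac{192}{\frac{1}{3} \cdot 28 + 201} - 1665 = - \frac{192}{\frac{28}{3} + 201} - 1665 = - \frac{192}{\frac{631}{3}} - 1665 = \left(-192\right) \frac{3}{631} - 1665 = - \frac{576}{631} - 1665 = - \frac{1051191}{631}$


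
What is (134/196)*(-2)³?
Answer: -268/49 ≈ -5.4694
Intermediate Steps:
(134/196)*(-2)³ = (134*(1/196))*(-8) = (67/98)*(-8) = -268/49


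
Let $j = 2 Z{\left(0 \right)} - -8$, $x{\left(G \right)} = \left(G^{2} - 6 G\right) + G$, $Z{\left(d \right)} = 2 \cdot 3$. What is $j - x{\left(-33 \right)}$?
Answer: $-1234$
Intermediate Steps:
$Z{\left(d \right)} = 6$
$x{\left(G \right)} = G^{2} - 5 G$
$j = 20$ ($j = 2 \cdot 6 - -8 = 12 + \left(-2 + 10\right) = 12 + 8 = 20$)
$j - x{\left(-33 \right)} = 20 - - 33 \left(-5 - 33\right) = 20 - \left(-33\right) \left(-38\right) = 20 - 1254 = -1234$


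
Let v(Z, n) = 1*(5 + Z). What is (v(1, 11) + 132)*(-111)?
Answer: -15318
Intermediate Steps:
v(Z, n) = 5 + Z
(v(1, 11) + 132)*(-111) = ((5 + 1) + 132)*(-111) = (6 + 132)*(-111) = 138*(-111) = -15318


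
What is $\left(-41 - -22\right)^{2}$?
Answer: $361$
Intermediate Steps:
$\left(-41 - -22\right)^{2} = \left(-41 + \left(30 - 8\right)\right)^{2} = \left(-41 + 22\right)^{2} = \left(-19\right)^{2} = 361$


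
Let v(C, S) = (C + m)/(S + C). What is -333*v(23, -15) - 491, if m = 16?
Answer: -16915/8 ≈ -2114.4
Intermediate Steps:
v(C, S) = (16 + C)/(C + S) (v(C, S) = (C + 16)/(S + C) = (16 + C)/(C + S))
-333*v(23, -15) - 491 = -333*(16 + 23)/(23 - 15) - 491 = -333*39/8 - 491 = -12987/8 - 491 = -16915/8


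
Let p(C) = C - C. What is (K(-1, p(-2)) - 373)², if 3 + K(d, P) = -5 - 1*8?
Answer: 151321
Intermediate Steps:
p(C) = 0
K(d, P) = -16 (K(d, P) = -3 + (-5 - 1*8) = -3 + (-5 - 8) = -3 - 13 = -16)
(K(-1, p(-2)) - 373)² = (-16 - 373)² = (-389)² = 151321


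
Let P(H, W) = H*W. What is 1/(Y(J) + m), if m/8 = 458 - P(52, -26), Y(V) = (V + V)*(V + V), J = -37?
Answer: 1/19956 ≈ 5.0110e-5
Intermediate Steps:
Y(V) = 4*V**2 (Y(V) = (2*V)*(2*V) = 4*V**2)
m = 14480 (m = 8*(458 - 52*(-26)) = 8*(458 - 1*(-1352)) = 8*(458 + 1352) = 8*1810 = 14480)
1/(Y(J) + m) = 1/(4*(-37)**2 + 14480) = 1/(4*1369 + 14480) = 1/(5476 + 14480) = 1/19956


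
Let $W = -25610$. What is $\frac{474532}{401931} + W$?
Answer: $- \frac{10292978378}{401931} \approx -25609.0$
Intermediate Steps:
$\frac{474532}{401931} + W = \frac{474532}{401931} - 25610 = - \frac{10292978378}{401931}$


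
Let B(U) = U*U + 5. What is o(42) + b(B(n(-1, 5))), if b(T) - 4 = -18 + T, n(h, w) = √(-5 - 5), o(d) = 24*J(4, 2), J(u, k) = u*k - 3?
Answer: 101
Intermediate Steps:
J(u, k) = -3 + k*u (J(u, k) = k*u - 3 = -3 + k*u)
o(d) = 120 (o(d) = 24*(-3 + 2*4) = 24*(-3 + 8) = 24*5 = 120)
n(h, w) = I*√10 (n(h, w) = √(-10) = I*√10)
B(U) = 5 + U² (B(U) = U² + 5 = 5 + U²)
b(T) = -14 + T (b(T) = 4 + (-18 + T) = -14 + T)
o(42) + b(B(n(-1, 5))) = 120 + (-14 + (5 + (I*√10)²)) = 120 + (-14 + (5 - 10)) = 120 + (-14 - 5) = 120 - 19 = 101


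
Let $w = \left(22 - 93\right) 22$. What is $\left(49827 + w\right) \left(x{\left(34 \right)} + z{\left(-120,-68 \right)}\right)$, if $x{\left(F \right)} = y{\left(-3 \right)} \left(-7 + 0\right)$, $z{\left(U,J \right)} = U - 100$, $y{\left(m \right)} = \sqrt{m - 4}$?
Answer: $-10618300 - 337855 i \sqrt{7} \approx -1.0618 \cdot 10^{7} - 8.9388 \cdot 10^{5} i$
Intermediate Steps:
$y{\left(m \right)} = \sqrt{-4 + m}$
$z{\left(U,J \right)} = -100 + U$ ($z{\left(U,J \right)} = U - 100 = -100 + U$)
$x{\left(F \right)} = - 7 i \sqrt{7}$ ($x{\left(F \right)} = \sqrt{-4 - 3} \left(-7 + 0\right) = \sqrt{-7} \left(-7\right) = i \sqrt{7} \left(-7\right) = - 7 i \sqrt{7}$)
$w = -1562$ ($w = \left(-71\right) 22 = -1562$)
$\left(49827 + w\right) \left(x{\left(34 \right)} + z{\left(-120,-68 \right)}\right) = \left(49827 - 1562\right) \left(- 7 i \sqrt{7} - 220\right) = 48265 \left(- 7 i \sqrt{7} - 220\right) = 48265 \left(-220 - 7 i \sqrt{7}\right) = -10618300 - 337855 i \sqrt{7}$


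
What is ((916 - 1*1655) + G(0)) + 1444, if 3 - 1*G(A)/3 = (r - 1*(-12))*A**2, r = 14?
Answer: 714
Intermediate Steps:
G(A) = 9 - 78*A**2 (G(A) = 9 - 3*(14 - 1*(-12))*A**2 = 9 - 3*(14 + 12)*A**2 = 9 - 78*A**2)
((916 - 1*1655) + G(0)) + 1444 = ((916 - 1*1655) + (9 - 78*0**2)) + 1444 = ((916 - 1655) + (9 - 78*0)) + 1444 = (-739 + (9 + 0)) + 1444 = (-739 + 9) + 1444 = -730 + 1444 = 714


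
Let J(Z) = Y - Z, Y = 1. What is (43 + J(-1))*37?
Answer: 1665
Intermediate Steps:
J(Z) = 1 - Z
(43 + J(-1))*37 = (43 + (1 - 1*(-1)))*37 = (43 + (1 + 1))*37 = (43 + 2)*37 = 45*37 = 1665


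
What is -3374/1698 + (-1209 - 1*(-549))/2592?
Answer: -137029/61128 ≈ -2.2417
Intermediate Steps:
-3374/1698 + (-1209 - 1*(-549))/2592 = -3374*1/1698 + (-1209 + 549)*(1/2592) = -1687/849 - 660*1/2592 = -1687/849 - 55/216 = -137029/61128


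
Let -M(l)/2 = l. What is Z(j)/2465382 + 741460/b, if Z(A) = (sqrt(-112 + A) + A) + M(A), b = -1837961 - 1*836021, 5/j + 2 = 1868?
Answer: -1705507341177715/6150697156018692 + I*sqrt(389969742)/4600402812 ≈ -0.27729 + 4.2926e-6*I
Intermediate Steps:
j = 5/1866 (j = 5/(-2 + 1868) = 5/1866 ≈ 0.0026795)
b = -2673982 (b = -1837961 - 836021 = -2673982)
M(l) = -2*l
Z(A) = sqrt(-112 + A) - A (Z(A) = (sqrt(-112 + A) + A) - 2*A = (A + sqrt(-112 + A)) - 2*A = sqrt(-112 + A) - A)
Z(j)/2465382 + 741460/b = (sqrt(-112 + 5/1866) - 1*5/1866)/2465382 + 741460/(-2673982) = (sqrt(-208987/1866) - 5/1866)*(1/2465382) + 741460*(-1/2673982) = (I*sqrt(389969742)/1866 - 5/1866)*(1/2465382) - 370730/1336991 = (-5/1866 + I*sqrt(389969742)/1866)*(1/2465382) - 370730/1336991 = (-5/4600402812 + I*sqrt(389969742)/4600402812) - 370730/1336991 = -1705507341177715/6150697156018692 + I*sqrt(389969742)/4600402812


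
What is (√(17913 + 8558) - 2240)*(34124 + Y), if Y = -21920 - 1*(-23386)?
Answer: -79721600 + 35590*√26471 ≈ -7.3931e+7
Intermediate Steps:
Y = 1466 (Y = -21920 + 23386 = 1466)
(√(17913 + 8558) - 2240)*(34124 + Y) = (√(17913 + 8558) - 2240)*(34124 + 1466) = (√26471 - 2240)*35590 = (-2240 + √26471)*35590 = -79721600 + 35590*√26471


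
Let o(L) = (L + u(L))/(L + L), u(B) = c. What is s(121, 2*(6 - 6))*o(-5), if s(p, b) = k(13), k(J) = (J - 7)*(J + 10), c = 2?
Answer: 207/5 ≈ 41.400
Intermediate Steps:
u(B) = 2
o(L) = (2 + L)/(2*L) (o(L) = (L + 2)/(L + L) = (2 + L)/((2*L)) = (2 + L)*(1/(2*L)) = (2 + L)/(2*L))
k(J) = (-7 + J)*(10 + J)
s(p, b) = 138 (s(p, b) = -70 + 13**2 + 3*13 = -70 + 169 + 39 = 138)
s(121, 2*(6 - 6))*o(-5) = 138*((1/2)*(2 - 5)/(-5)) = 138*((1/2)*(-1/5)*(-3)) = 138*(3/10) = 207/5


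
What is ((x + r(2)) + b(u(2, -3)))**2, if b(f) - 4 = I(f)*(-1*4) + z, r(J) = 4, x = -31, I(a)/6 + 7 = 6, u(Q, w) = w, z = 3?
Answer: 16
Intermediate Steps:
I(a) = -6 (I(a) = -42 + 6*6 = -42 + 36 = -6)
b(f) = 31 (b(f) = 4 + (-(-6)*4 + 3) = 4 + (-6*(-4) + 3) = 4 + (24 + 3) = 4 + 27 = 31)
((x + r(2)) + b(u(2, -3)))**2 = ((-31 + 4) + 31)**2 = (-27 + 31)**2 = 4**2 = 16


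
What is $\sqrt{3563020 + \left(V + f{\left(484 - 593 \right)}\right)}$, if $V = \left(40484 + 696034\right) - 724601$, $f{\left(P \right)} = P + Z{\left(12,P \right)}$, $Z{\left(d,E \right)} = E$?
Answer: $3 \sqrt{397191} \approx 1890.7$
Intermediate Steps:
$f{\left(P \right)} = 2 P$ ($f{\left(P \right)} = P + P = 2 P$)
$V = 11917$ ($V = 736518 - 724601 = 11917$)
$\sqrt{3563020 + \left(V + f{\left(484 - 593 \right)}\right)} = \sqrt{3563020 + \left(11917 + 2 \left(484 - 593\right)\right)} = \sqrt{3563020 + \left(11917 + 2 \left(-109\right)\right)} = \sqrt{3563020 + \left(11917 - 218\right)} = \sqrt{3563020 + 11699} = \sqrt{3574719} = 3 \sqrt{397191}$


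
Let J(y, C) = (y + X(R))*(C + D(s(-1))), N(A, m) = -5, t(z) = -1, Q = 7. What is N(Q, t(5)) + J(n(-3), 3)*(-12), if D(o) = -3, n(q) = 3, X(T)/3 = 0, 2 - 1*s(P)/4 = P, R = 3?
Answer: -5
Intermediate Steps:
s(P) = 8 - 4*P
X(T) = 0 (X(T) = 3*0 = 0)
J(y, C) = y*(-3 + C) (J(y, C) = (y + 0)*(C - 3) = y*(-3 + C))
N(Q, t(5)) + J(n(-3), 3)*(-12) = -5 + (3*(-3 + 3))*(-12) = -5 + (3*0)*(-12) = -5 + 0*(-12) = -5 + 0 = -5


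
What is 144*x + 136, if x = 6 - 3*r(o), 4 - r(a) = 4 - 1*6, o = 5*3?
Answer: -1592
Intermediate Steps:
o = 15
r(a) = 6 (r(a) = 4 - (4 - 1*6) = 4 - (4 - 6) = 4 - 1*(-2) = 4 + 2 = 6)
x = -12 (x = 6 - 3*6 = 6 - 18 = -12)
144*x + 136 = 144*(-12) + 136 = -1728 + 136 = -1592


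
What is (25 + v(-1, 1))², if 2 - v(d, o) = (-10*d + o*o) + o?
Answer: 225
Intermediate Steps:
v(d, o) = 2 - o - o² + 10*d (v(d, o) = 2 - ((-10*d + o*o) + o) = 2 - ((-10*d + o²) + o) = 2 - ((o² - 10*d) + o) = 2 - (o + o² - 10*d) = 2 + (-o - o² + 10*d) = 2 - o - o² + 10*d)
(25 + v(-1, 1))² = (25 + (2 - 1*1 - 1*1² + 10*(-1)))² = (25 + (2 - 1 - 1*1 - 10))² = (25 + (2 - 1 - 1 - 10))² = (25 - 10)² = 15² = 225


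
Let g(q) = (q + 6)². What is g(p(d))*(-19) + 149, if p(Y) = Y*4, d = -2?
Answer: 73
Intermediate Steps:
p(Y) = 4*Y
g(q) = (6 + q)²
g(p(d))*(-19) + 149 = (6 + 4*(-2))²*(-19) + 149 = (6 - 8)²*(-19) + 149 = (-2)²*(-19) + 149 = 4*(-19) + 149 = -76 + 149 = 73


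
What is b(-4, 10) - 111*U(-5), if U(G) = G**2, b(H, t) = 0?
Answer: -2775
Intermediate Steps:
b(-4, 10) - 111*U(-5) = 0 - 111*(-5)**2 = 0 - 111*25 = 0 - 2775 = -2775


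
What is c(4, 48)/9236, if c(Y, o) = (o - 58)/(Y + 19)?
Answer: -5/106214 ≈ -4.7075e-5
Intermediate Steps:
c(Y, o) = (-58 + o)/(19 + Y)
c(4, 48)/9236 = ((-58 + 48)/(19 + 4))/9236 = (-10/23)*(1/9236) = ((1/23)*(-10))*(1/9236) = -10/23*1/9236 = -5/106214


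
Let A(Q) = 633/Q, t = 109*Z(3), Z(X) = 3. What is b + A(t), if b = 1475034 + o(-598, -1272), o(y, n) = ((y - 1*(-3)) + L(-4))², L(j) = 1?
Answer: 199238041/109 ≈ 1.8279e+6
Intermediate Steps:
o(y, n) = (4 + y)² (o(y, n) = ((y - 1*(-3)) + 1)² = ((y + 3) + 1)² = ((3 + y) + 1)² = (4 + y)²)
t = 327 (t = 109*3 = 327)
b = 1827870 (b = 1475034 + (4 - 598)² = 1475034 + (-594)² = 1475034 + 352836 = 1827870)
b + A(t) = 1827870 + 633/327 = 1827870 + 633*(1/327) = 1827870 + 211/109 = 199238041/109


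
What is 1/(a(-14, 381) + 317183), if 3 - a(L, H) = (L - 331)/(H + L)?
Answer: 367/116407607 ≈ 3.1527e-6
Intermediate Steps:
a(L, H) = 3 - (-331 + L)/(H + L) (a(L, H) = 3 - (L - 331)/(H + L) = 3 - (-331 + L)/(H + L))
1/(a(-14, 381) + 317183) = 1/((331 + 2*(-14) + 3*381)/(381 - 14) + 317183) = 1/((331 - 28 + 1143)/367 + 317183) = 1/((1/367)*1446 + 317183) = 1/(1446/367 + 317183) = 1/(116407607/367) = 367/116407607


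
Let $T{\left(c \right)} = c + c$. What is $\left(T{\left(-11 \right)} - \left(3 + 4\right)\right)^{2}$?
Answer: $841$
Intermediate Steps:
$T{\left(c \right)} = 2 c$
$\left(T{\left(-11 \right)} - \left(3 + 4\right)\right)^{2} = \left(2 \left(-11\right) - \left(3 + 4\right)\right)^{2} = \left(-22 - 7\right)^{2} = \left(-29\right)^{2} = 841$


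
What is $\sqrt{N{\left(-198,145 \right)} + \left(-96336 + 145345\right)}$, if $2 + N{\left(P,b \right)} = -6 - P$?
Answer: $\sqrt{49199} \approx 221.81$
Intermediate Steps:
$N{\left(P,b \right)} = -8 - P$ ($N{\left(P,b \right)} = -2 - \left(6 + P\right) = -8 - P$)
$\sqrt{N{\left(-198,145 \right)} + \left(-96336 + 145345\right)} = \sqrt{\left(-8 - -198\right) + \left(-96336 + 145345\right)} = \sqrt{\left(-8 + 198\right) + 49009} = \sqrt{190 + 49009} = \sqrt{49199}$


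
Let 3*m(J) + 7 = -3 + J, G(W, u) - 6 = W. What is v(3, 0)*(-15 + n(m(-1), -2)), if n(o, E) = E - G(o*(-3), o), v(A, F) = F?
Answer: 0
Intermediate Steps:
G(W, u) = 6 + W
m(J) = -10/3 + J/3 (m(J) = -7/3 + (-3 + J)/3 = -7/3 + (-1 + J/3) = -10/3 + J/3)
n(o, E) = -6 + E + 3*o (n(o, E) = E - (6 + o*(-3)) = E - (6 - 3*o) = E + (-6 + 3*o) = -6 + E + 3*o)
v(3, 0)*(-15 + n(m(-1), -2)) = 0*(-15 + (-6 - 2 + 3*(-10/3 + (⅓)*(-1)))) = 0*(-15 + (-6 - 2 + 3*(-10/3 - ⅓))) = 0*(-15 + (-6 - 2 + 3*(-11/3))) = 0*(-15 + (-6 - 2 - 11)) = 0*(-15 - 19) = 0*(-34) = 0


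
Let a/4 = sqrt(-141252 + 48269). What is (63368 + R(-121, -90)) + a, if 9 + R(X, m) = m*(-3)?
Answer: 63629 + 4*I*sqrt(92983) ≈ 63629.0 + 1219.7*I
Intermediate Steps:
R(X, m) = -9 - 3*m (R(X, m) = -9 + m*(-3) = -9 - 3*m)
a = 4*I*sqrt(92983) (a = 4*sqrt(-141252 + 48269) = 4*sqrt(-92983) = 4*(I*sqrt(92983)) = 4*I*sqrt(92983) ≈ 1219.7*I)
(63368 + R(-121, -90)) + a = (63368 + (-9 - 3*(-90))) + 4*I*sqrt(92983) = (63368 + (-9 + 270)) + 4*I*sqrt(92983) = (63368 + 261) + 4*I*sqrt(92983) = 63629 + 4*I*sqrt(92983)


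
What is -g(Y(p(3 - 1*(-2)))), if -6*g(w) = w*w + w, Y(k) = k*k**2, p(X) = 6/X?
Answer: 12276/15625 ≈ 0.78566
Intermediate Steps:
Y(k) = k**3
g(w) = -w/6 - w**2/6 (g(w) = -(w*w + w)/6 = -(w**2 + w)/6 = -(w + w**2)/6 = -w/6 - w**2/6)
-g(Y(p(3 - 1*(-2)))) = -(-1)*(6/(3 - 1*(-2)))**3*(1 + (6/(3 - 1*(-2)))**3)/6 = -(-1)*(6/(3 + 2))**3*(1 + (6/(3 + 2))**3)/6 = -(-1)*(6/5)**3*(1 + (6/5)**3)/6 = -(-1)*216*(1 + 216/125)/(6*125) = -(-1)*216*341/(6*125*125) = -1*(-12276/15625) = 12276/15625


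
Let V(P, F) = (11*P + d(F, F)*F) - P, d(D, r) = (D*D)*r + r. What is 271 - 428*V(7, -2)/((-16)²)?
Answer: 3857/32 ≈ 120.53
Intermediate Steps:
d(D, r) = r + r*D² (d(D, r) = D²*r + r = r*D² + r = r + r*D²)
V(P, F) = 10*P + F²*(1 + F²) (V(P, F) = (11*P + (F*(1 + F²))*F) - P = (11*P + F²*(1 + F²)) - P = 10*P + F²*(1 + F²))
271 - 428*V(7, -2)/((-16)²) = 271 - 428*((-2)² + (-2)⁴ + 10*7)/((-16)²) = 271 - 428*(4 + 16 + 70)/256 = 271 - 38520/256 = 271 - 428*45/128 = 271 - 4815/32 = 3857/32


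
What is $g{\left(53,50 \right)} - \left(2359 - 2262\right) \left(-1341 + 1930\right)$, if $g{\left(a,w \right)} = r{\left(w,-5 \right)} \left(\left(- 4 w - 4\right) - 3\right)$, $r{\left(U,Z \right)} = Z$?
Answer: $-56098$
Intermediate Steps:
$g{\left(a,w \right)} = 35 + 20 w$ ($g{\left(a,w \right)} = - 5 \left(\left(- 4 w - 4\right) - 3\right) = - 5 \left(\left(-4 - 4 w\right) - 3\right) = - 5 \left(-7 - 4 w\right) = 35 + 20 w$)
$g{\left(53,50 \right)} - \left(2359 - 2262\right) \left(-1341 + 1930\right) = \left(35 + 20 \cdot 50\right) - \left(2359 - 2262\right) \left(-1341 + 1930\right) = \left(35 + 1000\right) - 97 \cdot 589 = 1035 - 57133 = -56098$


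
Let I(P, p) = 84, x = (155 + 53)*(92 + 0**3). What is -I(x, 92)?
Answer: -84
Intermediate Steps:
x = 19136 (x = 208*(92 + 0) = 208*92 = 19136)
-I(x, 92) = -1*84 = -84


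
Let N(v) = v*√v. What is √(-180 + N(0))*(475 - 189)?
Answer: 1716*I*√5 ≈ 3837.1*I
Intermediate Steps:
N(v) = v^(3/2)
√(-180 + N(0))*(475 - 189) = √(-180 + 0^(3/2))*(475 - 189) = √(-180 + 0)*286 = √(-180)*286 = (6*I*√5)*286 = 1716*I*√5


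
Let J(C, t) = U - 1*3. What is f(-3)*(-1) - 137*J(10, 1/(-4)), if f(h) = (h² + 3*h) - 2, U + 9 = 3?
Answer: 1235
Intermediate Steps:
U = -6 (U = -9 + 3 = -6)
f(h) = -2 + h² + 3*h
J(C, t) = -9 (J(C, t) = -6 - 1*3 = -6 - 3 = -9)
f(-3)*(-1) - 137*J(10, 1/(-4)) = (-2 + (-3)² + 3*(-3))*(-1) - 137*(-9) = (-2 + 9 - 9)*(-1) + 1233 = -2*(-1) + 1233 = 2 + 1233 = 1235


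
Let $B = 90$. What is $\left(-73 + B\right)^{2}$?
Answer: $289$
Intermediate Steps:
$\left(-73 + B\right)^{2} = \left(-73 + 90\right)^{2} = 17^{2} = 289$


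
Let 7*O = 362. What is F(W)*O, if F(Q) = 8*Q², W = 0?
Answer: 0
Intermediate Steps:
O = 362/7 (O = (⅐)*362 = 362/7 ≈ 51.714)
F(W)*O = (8*0²)*(362/7) = (8*0)*(362/7) = 0*(362/7) = 0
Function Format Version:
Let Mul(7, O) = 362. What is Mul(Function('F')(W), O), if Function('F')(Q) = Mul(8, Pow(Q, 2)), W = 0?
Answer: 0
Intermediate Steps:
O = Rational(362, 7) (O = Mul(Rational(1, 7), 362) = Rational(362, 7) ≈ 51.714)
Mul(Function('F')(W), O) = Mul(Mul(8, Pow(0, 2)), Rational(362, 7)) = Mul(Mul(8, 0), Rational(362, 7)) = Mul(0, Rational(362, 7)) = 0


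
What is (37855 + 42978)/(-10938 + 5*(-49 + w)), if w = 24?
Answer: -80833/11063 ≈ -7.3066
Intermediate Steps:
(37855 + 42978)/(-10938 + 5*(-49 + w)) = (37855 + 42978)/(-10938 + 5*(-49 + 24)) = 80833/(-10938 + 5*(-25)) = 80833/(-10938 - 125) = 80833/(-11063) = 80833*(-1/11063) = -80833/11063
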